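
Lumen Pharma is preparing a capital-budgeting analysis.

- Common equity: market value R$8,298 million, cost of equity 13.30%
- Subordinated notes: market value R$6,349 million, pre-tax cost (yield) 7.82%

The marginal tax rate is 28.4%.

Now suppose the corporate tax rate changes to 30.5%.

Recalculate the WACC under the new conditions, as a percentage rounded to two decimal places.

9.89%

After the change:
Total capital V = 8298 + 6349 = 14647.
Equity: weight = 8298/14647 = 0.5665; cost = 13.3%.
Subordinated notes: weight = 6349/14647 = 0.4335; after-tax cost = 7.82% × (1 − 30.5%) = 5.4349%.
WACC = 0.5665 × 13.3000% + 0.4335 × 5.4349% = 9.8907%.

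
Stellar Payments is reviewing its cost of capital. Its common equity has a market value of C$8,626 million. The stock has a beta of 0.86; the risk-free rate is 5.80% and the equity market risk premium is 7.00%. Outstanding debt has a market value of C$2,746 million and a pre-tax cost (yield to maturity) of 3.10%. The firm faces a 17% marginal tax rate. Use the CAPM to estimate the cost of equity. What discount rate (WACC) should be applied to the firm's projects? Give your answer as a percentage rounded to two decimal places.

9.59%

Cost of equity via CAPM: Re = 5.8% + 0.86 × 7.0% = 11.8200%.
Total capital V = 8626 + 2746 = 11372.
Equity: weight = 8626/11372 = 0.7585; cost = 11.82%.
Debt: weight = 2746/11372 = 0.2415; after-tax cost = 3.1% × (1 − 17%) = 2.5730%.
WACC = 0.7585 × 11.8200% + 0.2415 × 2.5730% = 9.5871%.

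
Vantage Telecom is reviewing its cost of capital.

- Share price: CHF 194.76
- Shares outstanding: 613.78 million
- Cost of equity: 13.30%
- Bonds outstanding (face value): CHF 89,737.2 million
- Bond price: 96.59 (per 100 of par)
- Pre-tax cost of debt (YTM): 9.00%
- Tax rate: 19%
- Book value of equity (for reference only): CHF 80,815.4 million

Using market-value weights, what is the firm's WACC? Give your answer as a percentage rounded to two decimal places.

10.77%

Market value of equity E = 194.76 × 613.78m = 119539.7928m. Market value of debt D = 89737.2m × 96.59/100 = 86677.16148m.
Total capital V = 119539.7928 + 86677.16148 = 206216.95428.
Equity: weight = 119539.7928/206216.95428 = 0.5797; cost = 13.3%.
Bonds outstanding: weight = 86677.16148/206216.95428 = 0.4203; after-tax cost = 9% × (1 − 19%) = 7.2900%.
WACC = 0.5797 × 13.3000% + 0.4203 × 7.2900% = 10.7739%.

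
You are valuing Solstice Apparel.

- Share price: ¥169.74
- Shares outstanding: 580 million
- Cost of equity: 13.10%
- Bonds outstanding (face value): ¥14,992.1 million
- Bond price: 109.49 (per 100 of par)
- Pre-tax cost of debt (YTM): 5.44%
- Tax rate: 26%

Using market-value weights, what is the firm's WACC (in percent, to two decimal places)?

11.80%

Market value of equity E = 169.74 × 580m = 98449.2m. Market value of debt D = 14992.1m × 109.49/100 = 16414.85029m.
Total capital V = 98449.2 + 16414.85029 = 114864.05029.
Equity: weight = 98449.2/114864.05029 = 0.8571; cost = 13.1%.
Bonds outstanding: weight = 16414.85029/114864.05029 = 0.1429; after-tax cost = 5.44% × (1 − 26%) = 4.0256%.
WACC = 0.8571 × 13.1000% + 0.1429 × 4.0256% = 11.8032%.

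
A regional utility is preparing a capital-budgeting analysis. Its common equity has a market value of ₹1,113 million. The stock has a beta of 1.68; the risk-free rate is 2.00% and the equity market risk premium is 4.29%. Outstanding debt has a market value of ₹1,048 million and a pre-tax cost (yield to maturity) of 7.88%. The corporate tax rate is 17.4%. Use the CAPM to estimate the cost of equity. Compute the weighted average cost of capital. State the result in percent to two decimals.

7.90%

Cost of equity via CAPM: Re = 2.0% + 1.68 × 4.29% = 9.2072%.
Total capital V = 1113 + 1048 = 2161.
Equity: weight = 1113/2161 = 0.5150; cost = 9.2072%.
Debt: weight = 1048/2161 = 0.4850; after-tax cost = 7.88% × (1 − 17.4%) = 6.5089%.
WACC = 0.5150 × 9.2072% + 0.4850 × 6.5089% = 7.8986%.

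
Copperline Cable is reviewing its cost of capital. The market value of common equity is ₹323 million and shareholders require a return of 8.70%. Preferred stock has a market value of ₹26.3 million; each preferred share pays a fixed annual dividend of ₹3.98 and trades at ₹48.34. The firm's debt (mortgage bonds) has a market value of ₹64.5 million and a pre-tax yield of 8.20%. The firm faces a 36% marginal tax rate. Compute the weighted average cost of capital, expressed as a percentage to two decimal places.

8.13%

Cost of preferred: Rp = 3.98 / 48.34 = 8.2333%.
Total capital V = 323 + 26.3 + 64.5 = 413.8.
Equity: weight = 323/413.8 = 0.7806; cost = 8.7%.
Preferred: weight = 26.3/413.8 = 0.0636; cost = 8.2333%.
Mortgage bonds: weight = 64.5/413.8 = 0.1559; after-tax cost = 8.2% × (1 − 36%) = 5.2480%.
WACC = 0.7806 × 8.7000% + 0.0636 × 8.2333% + 0.1559 × 5.2480% = 8.1323%.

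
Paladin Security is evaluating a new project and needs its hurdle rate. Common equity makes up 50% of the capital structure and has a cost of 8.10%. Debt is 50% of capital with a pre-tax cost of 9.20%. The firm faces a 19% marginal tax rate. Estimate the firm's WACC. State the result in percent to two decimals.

After-tax cost of debt = 9.2% × (1 − 19%) = 7.4520%.
WACC = 0.500 × 8.1000% + 0.500 × 7.4520% = 7.7760%.

7.78%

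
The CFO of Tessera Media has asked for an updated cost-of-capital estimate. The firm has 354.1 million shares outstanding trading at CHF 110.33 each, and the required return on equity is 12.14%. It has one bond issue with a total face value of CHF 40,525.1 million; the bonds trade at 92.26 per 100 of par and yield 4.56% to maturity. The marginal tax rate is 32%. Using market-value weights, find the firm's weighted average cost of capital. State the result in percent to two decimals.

7.72%

Market value of equity E = 110.33 × 354.1m = 39067.853m. Market value of debt D = 40525.1m × 92.26/100 = 37388.45726m.
Total capital V = 39067.853 + 37388.45726 = 76456.31026.
Equity: weight = 39067.853/76456.31026 = 0.5110; cost = 12.14%.
Bonds outstanding: weight = 37388.45726/76456.31026 = 0.4890; after-tax cost = 4.56% × (1 − 32%) = 3.1008%.
WACC = 0.5110 × 12.1400% + 0.4890 × 3.1008% = 7.7197%.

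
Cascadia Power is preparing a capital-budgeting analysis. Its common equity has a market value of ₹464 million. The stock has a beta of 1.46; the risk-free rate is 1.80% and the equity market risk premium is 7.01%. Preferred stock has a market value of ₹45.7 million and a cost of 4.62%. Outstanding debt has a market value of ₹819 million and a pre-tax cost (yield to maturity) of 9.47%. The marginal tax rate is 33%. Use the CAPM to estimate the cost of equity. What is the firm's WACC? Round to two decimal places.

8.27%

Cost of equity via CAPM: Re = 1.8% + 1.46 × 7.01% = 12.0346%.
Total capital V = 464 + 45.7 + 819 = 1328.7.
Equity: weight = 464/1328.7 = 0.3492; cost = 12.0346%.
Preferred: weight = 45.7/1328.7 = 0.0344; cost = 4.62%.
Debt: weight = 819/1328.7 = 0.6164; after-tax cost = 9.47% × (1 − 33%) = 6.3449%.
WACC = 0.3492 × 12.0346% + 0.0344 × 4.6200% + 0.6164 × 6.3449% = 8.2725%.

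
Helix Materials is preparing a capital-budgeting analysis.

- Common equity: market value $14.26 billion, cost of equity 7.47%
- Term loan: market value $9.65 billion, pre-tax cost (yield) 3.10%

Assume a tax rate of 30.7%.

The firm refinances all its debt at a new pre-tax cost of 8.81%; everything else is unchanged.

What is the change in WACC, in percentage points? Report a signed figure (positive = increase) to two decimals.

Current WACC:
Total capital V = 14.26 + 9.65 = 23.91.
Equity: weight = 14.26/23.91 = 0.5964; cost = 7.47%.
Term loan: weight = 9.65/23.91 = 0.4036; after-tax cost = 3.1% × (1 − 30.7%) = 2.1483%.
WACC = 0.5964 × 7.4700% + 0.4036 × 2.1483% = 5.3222%.
After the change:
Total capital V = 14.26 + 9.65 = 23.91.
Equity: weight = 14.26/23.91 = 0.5964; cost = 7.47%.
Term loan: weight = 9.65/23.91 = 0.4036; after-tax cost = 8.81% × (1 − 30.7%) = 6.1053%.
WACC = 0.5964 × 7.4700% + 0.4036 × 6.1053% = 6.9192%.
Change in WACC = 6.9192% − 5.3222% = 1.5970 pp.

+1.60 pp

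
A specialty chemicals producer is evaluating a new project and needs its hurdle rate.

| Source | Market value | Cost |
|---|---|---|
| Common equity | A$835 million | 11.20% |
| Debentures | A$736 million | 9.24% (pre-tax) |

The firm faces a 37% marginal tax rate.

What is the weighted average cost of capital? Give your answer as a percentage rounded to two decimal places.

Total capital V = 835 + 736 = 1571.
Equity: weight = 835/1571 = 0.5315; cost = 11.2%.
Debentures: weight = 736/1571 = 0.4685; after-tax cost = 9.24% × (1 − 37%) = 5.8212%.
WACC = 0.5315 × 11.2000% + 0.4685 × 5.8212% = 8.6801%.

8.68%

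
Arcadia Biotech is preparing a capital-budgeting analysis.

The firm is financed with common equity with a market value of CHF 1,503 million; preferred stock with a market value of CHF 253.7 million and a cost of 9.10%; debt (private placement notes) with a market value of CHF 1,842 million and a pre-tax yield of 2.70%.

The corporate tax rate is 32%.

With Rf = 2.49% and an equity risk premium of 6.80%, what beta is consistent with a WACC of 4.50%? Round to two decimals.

Total capital V = 1503 + 253.7 + 1842 = 3598.7.
Equity weight = 1503/3598.7 = 0.4177.
Preferred weight = 253.7/3598.7 = 0.0705.
Private placement notes weight = 1842/3598.7 = 0.5119.
Debt contribution = 0.5119 × 2.7% × (1 − 32%) = 0.9398%.
Preferred contribution = 0.0705 × 9.1% = 0.6415%.
Required equity contribution = 4.5% − 1.5813% = 2.9187%  ⇒  Re = 6.9884%.
CAPM: 6.9884% = 2.49% + β × 6.8%  ⇒  β = 0.6615.

0.66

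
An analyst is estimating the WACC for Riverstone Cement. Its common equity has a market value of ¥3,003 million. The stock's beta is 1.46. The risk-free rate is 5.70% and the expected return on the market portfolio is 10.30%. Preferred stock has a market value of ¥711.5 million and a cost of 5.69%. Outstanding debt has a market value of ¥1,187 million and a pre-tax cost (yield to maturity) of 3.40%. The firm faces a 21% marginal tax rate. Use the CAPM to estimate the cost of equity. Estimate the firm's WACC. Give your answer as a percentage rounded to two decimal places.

Market risk premium = 10.3% − 5.7% = 4.6%.
Cost of equity via CAPM: Re = 5.7% + 1.46 × 4.6% = 12.4160%.
Total capital V = 3003 + 711.5 + 1187 = 4901.5.
Equity: weight = 3003/4901.5 = 0.6127; cost = 12.416%.
Preferred: weight = 711.5/4901.5 = 0.1452; cost = 5.69%.
Debt: weight = 1187/4901.5 = 0.2422; after-tax cost = 3.4% × (1 − 21%) = 2.6860%.
WACC = 0.6127 × 12.4160% + 0.1452 × 5.6900% + 0.2422 × 2.6860% = 9.0833%.

9.08%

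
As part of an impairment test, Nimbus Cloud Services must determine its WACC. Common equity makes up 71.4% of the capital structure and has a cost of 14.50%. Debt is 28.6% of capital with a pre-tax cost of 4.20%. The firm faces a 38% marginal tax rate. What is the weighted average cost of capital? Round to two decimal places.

After-tax cost of debt = 4.2% × (1 − 38%) = 2.6040%.
WACC = 0.714 × 14.5000% + 0.286 × 2.6040% = 11.0977%.

11.10%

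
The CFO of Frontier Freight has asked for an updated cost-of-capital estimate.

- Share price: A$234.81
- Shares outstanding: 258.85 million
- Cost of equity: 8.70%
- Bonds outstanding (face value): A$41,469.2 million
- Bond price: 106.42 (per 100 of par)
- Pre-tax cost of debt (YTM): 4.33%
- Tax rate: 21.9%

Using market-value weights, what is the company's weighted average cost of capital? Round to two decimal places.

Market value of equity E = 234.81 × 258.85m = 60780.5685m. Market value of debt D = 41469.2m × 106.42/100 = 44131.52264m.
Total capital V = 60780.5685 + 44131.52264 = 104912.09114.
Equity: weight = 60780.5685/104912.09114 = 0.5793; cost = 8.7%.
Bonds outstanding: weight = 44131.52264/104912.09114 = 0.4207; after-tax cost = 4.33% × (1 − 21.9%) = 3.3817%.
WACC = 0.5793 × 8.7000% + 0.4207 × 3.3817% = 6.4629%.

6.46%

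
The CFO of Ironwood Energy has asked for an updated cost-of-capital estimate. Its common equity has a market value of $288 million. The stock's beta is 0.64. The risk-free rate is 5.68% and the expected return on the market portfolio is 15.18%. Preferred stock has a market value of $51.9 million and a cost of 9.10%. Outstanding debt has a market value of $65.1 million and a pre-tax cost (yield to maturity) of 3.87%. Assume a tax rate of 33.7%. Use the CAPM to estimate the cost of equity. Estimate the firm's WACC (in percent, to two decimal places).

Market risk premium = 15.18% − 5.68% = 9.5%.
Cost of equity via CAPM: Re = 5.68% + 0.64 × 9.5% = 11.7600%.
Total capital V = 288 + 51.9 + 65.1 = 405.
Equity: weight = 288/405 = 0.7111; cost = 11.76%.
Preferred: weight = 51.9/405 = 0.1281; cost = 9.1%.
Debt: weight = 65.1/405 = 0.1607; after-tax cost = 3.87% × (1 − 33.7%) = 2.5658%.
WACC = 0.7111 × 11.7600% + 0.1281 × 9.1000% + 0.1607 × 2.5658% = 9.9412%.

9.94%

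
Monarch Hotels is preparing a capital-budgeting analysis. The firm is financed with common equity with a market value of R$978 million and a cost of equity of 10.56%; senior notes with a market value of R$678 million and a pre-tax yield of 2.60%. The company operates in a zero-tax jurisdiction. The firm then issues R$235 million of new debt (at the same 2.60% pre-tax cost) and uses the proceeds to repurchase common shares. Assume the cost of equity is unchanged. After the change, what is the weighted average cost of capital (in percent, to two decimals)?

6.17%

After the change:
Total capital V = 743 + 913 = 1656.
Equity: weight = 743/1656 = 0.4487; cost = 10.56%.
Senior notes: weight = 913/1656 = 0.5513; after-tax cost = 2.6% × (1 − 0%) = 2.6000%.
WACC = 0.4487 × 10.5600% + 0.5513 × 2.6000% = 6.1714%.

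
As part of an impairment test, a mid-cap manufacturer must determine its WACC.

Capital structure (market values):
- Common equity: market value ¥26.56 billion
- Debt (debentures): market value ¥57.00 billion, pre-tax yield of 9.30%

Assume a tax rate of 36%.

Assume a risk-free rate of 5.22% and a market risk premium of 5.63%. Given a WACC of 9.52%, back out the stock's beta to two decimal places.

Total capital V = 26.56 + 57 = 83.56.
Equity weight = 26.56/83.56 = 0.3179.
Debentures weight = 57/83.56 = 0.6821.
Debt contribution = 0.6821 × 9.3% × (1 − 36%) = 4.0601%.
Required equity contribution = 9.52% − 4.0601% = 5.4599%  ⇒  Re = 17.1772%.
CAPM: 17.1772% = 5.22% + β × 5.63%  ⇒  β = 2.1238.

2.12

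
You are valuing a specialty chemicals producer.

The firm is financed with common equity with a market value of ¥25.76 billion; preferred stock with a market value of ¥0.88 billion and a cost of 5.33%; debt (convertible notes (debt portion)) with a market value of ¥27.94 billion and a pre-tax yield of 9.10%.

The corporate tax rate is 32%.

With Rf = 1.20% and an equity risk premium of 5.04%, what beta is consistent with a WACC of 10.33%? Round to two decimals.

Total capital V = 25.76 + 0.88 + 27.94 = 54.58.
Equity weight = 25.76/54.58 = 0.4720.
Preferred weight = 0.88/54.58 = 0.0161.
Convertible notes (debt portion) weight = 27.94/54.58 = 0.5119.
Debt contribution = 0.5119 × 9.1% × (1 − 32%) = 3.1677%.
Preferred contribution = 0.0161 × 5.33% = 0.0859%.
Required equity contribution = 10.33% − 3.2536% = 7.0764%  ⇒  Re = 14.9933%.
CAPM: 14.9933% = 1.2% + β × 5.04%  ⇒  β = 2.7368.

2.74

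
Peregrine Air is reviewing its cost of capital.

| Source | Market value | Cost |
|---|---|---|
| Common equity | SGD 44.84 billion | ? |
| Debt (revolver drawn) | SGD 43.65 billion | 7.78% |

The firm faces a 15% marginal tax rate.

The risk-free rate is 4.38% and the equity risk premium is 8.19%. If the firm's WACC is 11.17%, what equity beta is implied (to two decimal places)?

1.37

Total capital V = 44.84 + 43.65 = 88.49.
Equity weight = 44.84/88.49 = 0.5067.
Revolver drawn weight = 43.65/88.49 = 0.4933.
Debt contribution = 0.4933 × 7.78% × (1 − 15%) = 3.2620%.
Required equity contribution = 11.17% − 3.2620% = 7.9080%  ⇒  Re = 15.6061%.
CAPM: 15.6061% = 4.38% + β × 8.19%  ⇒  β = 1.3707.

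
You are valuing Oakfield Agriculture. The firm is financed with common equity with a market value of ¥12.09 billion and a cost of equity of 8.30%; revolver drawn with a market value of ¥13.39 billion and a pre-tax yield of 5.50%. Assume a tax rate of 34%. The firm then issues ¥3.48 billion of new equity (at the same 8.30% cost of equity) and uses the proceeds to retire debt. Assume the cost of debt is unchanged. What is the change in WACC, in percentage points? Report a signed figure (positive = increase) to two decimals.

Current WACC:
Total capital V = 12.09 + 13.39 = 25.48.
Equity: weight = 12.09/25.48 = 0.4745; cost = 8.3%.
Revolver drawn: weight = 13.39/25.48 = 0.5255; after-tax cost = 5.5% × (1 − 34%) = 3.6300%.
WACC = 0.4745 × 8.3000% + 0.5255 × 3.6300% = 5.8459%.
After the change:
Total capital V = 15.57 + 9.91 = 25.48.
Equity: weight = 15.57/25.48 = 0.6111; cost = 8.3%.
Revolver drawn: weight = 9.91/25.48 = 0.3889; after-tax cost = 5.5% × (1 − 34%) = 3.6300%.
WACC = 0.6111 × 8.3000% + 0.3889 × 3.6300% = 6.4837%.
Change in WACC = 6.4837% − 5.8459% = 0.6378 pp.

+0.64 pp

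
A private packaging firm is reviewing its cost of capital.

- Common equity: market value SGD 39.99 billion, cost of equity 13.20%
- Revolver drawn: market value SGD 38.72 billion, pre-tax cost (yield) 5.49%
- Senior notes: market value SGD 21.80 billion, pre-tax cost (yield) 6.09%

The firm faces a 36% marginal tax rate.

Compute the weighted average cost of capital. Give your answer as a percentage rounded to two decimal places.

Total capital V = 39.99 + 38.72 + 21.8 = 100.51.
Equity: weight = 39.99/100.51 = 0.3979; cost = 13.2%.
Revolver drawn: weight = 38.72/100.51 = 0.3852; after-tax cost = 5.49% × (1 − 36%) = 3.5136%.
Senior notes: weight = 21.8/100.51 = 0.2169; after-tax cost = 6.09% × (1 − 36%) = 3.8976%.
WACC = 0.3979 × 13.2000% + 0.3852 × 3.5136% + 0.2169 × 3.8976% = 7.4508%.

7.45%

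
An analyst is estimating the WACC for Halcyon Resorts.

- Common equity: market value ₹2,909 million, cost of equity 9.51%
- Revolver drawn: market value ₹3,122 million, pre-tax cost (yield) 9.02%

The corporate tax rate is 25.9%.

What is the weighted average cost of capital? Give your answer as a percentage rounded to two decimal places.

Total capital V = 2909 + 3122 = 6031.
Equity: weight = 2909/6031 = 0.4823; cost = 9.51%.
Revolver drawn: weight = 3122/6031 = 0.5177; after-tax cost = 9.02% × (1 − 25.9%) = 6.6838%.
WACC = 0.4823 × 9.5100% + 0.5177 × 6.6838% = 8.0470%.

8.05%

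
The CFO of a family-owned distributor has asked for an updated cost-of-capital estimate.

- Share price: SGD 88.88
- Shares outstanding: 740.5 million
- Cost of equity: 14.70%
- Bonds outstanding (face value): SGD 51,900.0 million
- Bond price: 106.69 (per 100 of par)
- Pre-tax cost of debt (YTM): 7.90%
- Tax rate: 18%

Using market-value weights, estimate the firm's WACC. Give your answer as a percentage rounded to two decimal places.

10.94%

Market value of equity E = 88.88 × 740.5m = 65815.64m. Market value of debt D = 51900m × 106.69/100 = 55372.11m.
Total capital V = 65815.64 + 55372.11 = 121187.75.
Equity: weight = 65815.64/121187.75 = 0.5431; cost = 14.7%.
Bonds outstanding: weight = 55372.11/121187.75 = 0.4569; after-tax cost = 7.9% × (1 − 18%) = 6.4780%.
WACC = 0.5431 × 14.7000% + 0.4569 × 6.4780% = 10.9433%.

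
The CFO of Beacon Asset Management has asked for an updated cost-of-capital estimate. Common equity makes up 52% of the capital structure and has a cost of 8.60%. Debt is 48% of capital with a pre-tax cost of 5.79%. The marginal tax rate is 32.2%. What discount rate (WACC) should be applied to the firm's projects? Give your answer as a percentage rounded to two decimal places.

After-tax cost of debt = 5.79% × (1 − 32.2%) = 3.9256%.
WACC = 0.520 × 8.6000% + 0.480 × 3.9256% = 6.3563%.

6.36%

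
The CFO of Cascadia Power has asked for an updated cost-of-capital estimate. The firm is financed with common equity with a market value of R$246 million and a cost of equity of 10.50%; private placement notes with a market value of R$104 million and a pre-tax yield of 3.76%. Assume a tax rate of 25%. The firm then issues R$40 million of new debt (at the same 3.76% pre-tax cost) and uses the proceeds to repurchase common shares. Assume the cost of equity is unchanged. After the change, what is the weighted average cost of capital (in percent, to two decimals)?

After the change:
Total capital V = 206 + 144 = 350.
Equity: weight = 206/350 = 0.5886; cost = 10.5%.
Private placement notes: weight = 144/350 = 0.4114; after-tax cost = 3.76% × (1 − 25%) = 2.8200%.
WACC = 0.5886 × 10.5000% + 0.4114 × 2.8200% = 7.3402%.

7.34%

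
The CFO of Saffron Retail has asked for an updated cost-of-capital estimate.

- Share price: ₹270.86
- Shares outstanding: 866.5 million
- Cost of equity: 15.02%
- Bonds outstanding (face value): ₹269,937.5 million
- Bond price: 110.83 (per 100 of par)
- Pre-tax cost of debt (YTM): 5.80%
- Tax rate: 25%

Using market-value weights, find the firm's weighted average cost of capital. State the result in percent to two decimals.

Market value of equity E = 270.86 × 866.5m = 234700.19m. Market value of debt D = 269937.5m × 110.83/100 = 299171.73125m.
Total capital V = 234700.19 + 299171.73125 = 533871.92125.
Equity: weight = 234700.19/533871.92125 = 0.4396; cost = 15.02%.
Bonds outstanding: weight = 299171.73125/533871.92125 = 0.5604; after-tax cost = 5.8% × (1 − 25%) = 4.3500%.
WACC = 0.4396 × 15.0200% + 0.5604 × 4.3500% = 9.0407%.

9.04%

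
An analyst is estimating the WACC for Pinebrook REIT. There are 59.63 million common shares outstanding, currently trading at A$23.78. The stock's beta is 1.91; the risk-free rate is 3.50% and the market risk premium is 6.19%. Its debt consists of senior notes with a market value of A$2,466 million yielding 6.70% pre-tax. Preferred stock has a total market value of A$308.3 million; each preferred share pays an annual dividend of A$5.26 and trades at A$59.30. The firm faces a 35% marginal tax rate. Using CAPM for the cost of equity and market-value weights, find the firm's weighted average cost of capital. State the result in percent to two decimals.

Cost of equity via CAPM: Re = 3.5% + 1.91 × 6.19% = 15.3229%.
Cost of preferred: Rp = 5.26 / 59.3 = 8.8702%.
Market value of equity E = 23.78 × 59.63m = 1418.0014m.
Total capital V = 1418.0014 + 308.3 + 2466 = 4192.3014.
Equity: weight = 1418.0014/4192.3014 = 0.3382; cost = 15.3229%.
Preferred: weight = 308.3/4192.3014 = 0.0735; cost = 8.8702%.
Senior notes: weight = 2466/4192.3014 = 0.5882; after-tax cost = 6.7% × (1 − 35%) = 4.3550%.
WACC = 0.3382 × 15.3229% + 0.0735 × 8.8702% + 0.5882 × 4.3550% = 8.3968%.

8.40%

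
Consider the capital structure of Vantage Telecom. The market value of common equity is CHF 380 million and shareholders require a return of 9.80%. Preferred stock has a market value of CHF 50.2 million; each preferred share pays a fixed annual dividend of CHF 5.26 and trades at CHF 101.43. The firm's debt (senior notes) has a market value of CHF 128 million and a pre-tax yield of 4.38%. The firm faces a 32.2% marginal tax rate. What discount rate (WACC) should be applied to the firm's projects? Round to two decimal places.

7.82%

Cost of preferred: Rp = 5.26 / 101.43 = 5.1858%.
Total capital V = 380 + 50.2 + 128 = 558.2.
Equity: weight = 380/558.2 = 0.6808; cost = 9.8%.
Preferred: weight = 50.2/558.2 = 0.0899; cost = 5.1858%.
Senior notes: weight = 128/558.2 = 0.2293; after-tax cost = 4.38% × (1 − 32.2%) = 2.9696%.
WACC = 0.6808 × 9.8000% + 0.0899 × 5.1858% + 0.2293 × 2.9696% = 7.8188%.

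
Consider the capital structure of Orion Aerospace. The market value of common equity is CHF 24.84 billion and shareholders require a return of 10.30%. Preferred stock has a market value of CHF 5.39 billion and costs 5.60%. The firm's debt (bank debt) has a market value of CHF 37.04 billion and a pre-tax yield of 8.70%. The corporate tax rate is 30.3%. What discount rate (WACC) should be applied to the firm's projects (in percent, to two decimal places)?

7.59%

Total capital V = 24.84 + 5.39 + 37.04 = 67.27.
Equity: weight = 24.84/67.27 = 0.3693; cost = 10.3%.
Preferred: weight = 5.39/67.27 = 0.0801; cost = 5.6%.
Bank debt: weight = 37.04/67.27 = 0.5506; after-tax cost = 8.7% × (1 − 30.3%) = 6.0639%.
WACC = 0.3693 × 10.3000% + 0.0801 × 5.6000% + 0.5506 × 6.0639% = 7.5909%.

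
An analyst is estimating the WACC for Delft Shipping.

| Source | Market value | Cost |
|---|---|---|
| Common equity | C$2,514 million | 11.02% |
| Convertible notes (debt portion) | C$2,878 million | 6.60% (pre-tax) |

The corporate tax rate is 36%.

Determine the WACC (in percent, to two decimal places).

7.39%

Total capital V = 2514 + 2878 = 5392.
Equity: weight = 2514/5392 = 0.4662; cost = 11.02%.
Convertible notes (debt portion): weight = 2878/5392 = 0.5338; after-tax cost = 6.6% × (1 − 36%) = 4.2240%.
WACC = 0.4662 × 11.0200% + 0.5338 × 4.2240% = 7.3926%.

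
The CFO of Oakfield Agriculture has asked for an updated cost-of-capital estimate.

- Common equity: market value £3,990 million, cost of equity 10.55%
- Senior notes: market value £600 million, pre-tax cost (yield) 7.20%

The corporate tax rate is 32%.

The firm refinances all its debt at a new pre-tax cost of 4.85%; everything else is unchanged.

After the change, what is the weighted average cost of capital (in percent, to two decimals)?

After the change:
Total capital V = 3990 + 600 = 4590.
Equity: weight = 3990/4590 = 0.8693; cost = 10.55%.
Senior notes: weight = 600/4590 = 0.1307; after-tax cost = 4.85% × (1 − 32%) = 3.2980%.
WACC = 0.8693 × 10.5500% + 0.1307 × 3.2980% = 9.6020%.

9.60%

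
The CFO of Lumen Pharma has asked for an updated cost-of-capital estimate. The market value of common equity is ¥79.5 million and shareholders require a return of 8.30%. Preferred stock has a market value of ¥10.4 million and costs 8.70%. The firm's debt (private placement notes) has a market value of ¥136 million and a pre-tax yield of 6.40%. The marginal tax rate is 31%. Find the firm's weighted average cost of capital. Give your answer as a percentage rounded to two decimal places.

Total capital V = 79.5 + 10.4 + 136 = 225.9.
Equity: weight = 79.5/225.9 = 0.3519; cost = 8.3%.
Preferred: weight = 10.4/225.9 = 0.0460; cost = 8.7%.
Private placement notes: weight = 136/225.9 = 0.6020; after-tax cost = 6.4% × (1 − 31%) = 4.4160%.
WACC = 0.3519 × 8.3000% + 0.0460 × 8.7000% + 0.6020 × 4.4160% = 5.9801%.

5.98%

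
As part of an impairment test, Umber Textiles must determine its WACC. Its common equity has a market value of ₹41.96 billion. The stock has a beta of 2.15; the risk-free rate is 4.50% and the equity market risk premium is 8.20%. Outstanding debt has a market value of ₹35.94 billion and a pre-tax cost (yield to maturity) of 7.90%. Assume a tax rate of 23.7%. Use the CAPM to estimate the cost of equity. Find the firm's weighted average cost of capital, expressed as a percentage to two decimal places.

Cost of equity via CAPM: Re = 4.5% + 2.15 × 8.2% = 22.1300%.
Total capital V = 41.96 + 35.94 = 77.9.
Equity: weight = 41.96/77.9 = 0.5386; cost = 22.13%.
Debt: weight = 35.94/77.9 = 0.4614; after-tax cost = 7.9% × (1 − 23.7%) = 6.0277%.
WACC = 0.5386 × 22.1300% + 0.4614 × 6.0277% = 14.7010%.

14.70%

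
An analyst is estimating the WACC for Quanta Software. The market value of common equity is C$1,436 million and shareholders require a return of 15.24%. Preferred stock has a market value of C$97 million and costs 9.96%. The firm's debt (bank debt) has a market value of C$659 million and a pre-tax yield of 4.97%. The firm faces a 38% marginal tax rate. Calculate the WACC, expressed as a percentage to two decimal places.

11.35%

Total capital V = 1436 + 97 + 659 = 2192.
Equity: weight = 1436/2192 = 0.6551; cost = 15.24%.
Preferred: weight = 97/2192 = 0.0443; cost = 9.96%.
Bank debt: weight = 659/2192 = 0.3006; after-tax cost = 4.97% × (1 − 38%) = 3.0814%.
WACC = 0.6551 × 15.2400% + 0.0443 × 9.9600% + 0.3006 × 3.0814% = 11.3510%.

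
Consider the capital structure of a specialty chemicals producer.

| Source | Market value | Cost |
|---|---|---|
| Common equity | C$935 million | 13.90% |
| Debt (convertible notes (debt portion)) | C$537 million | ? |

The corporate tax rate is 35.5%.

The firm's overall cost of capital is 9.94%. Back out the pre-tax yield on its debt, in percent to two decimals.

4.72%

Total capital V = 935 + 537 = 1472.
Equity weight = 935/1472 = 0.6352.
Convertible notes (debt portion) weight = 537/1472 = 0.3648.
Equity contribution = 0.6352 × 13.9% = 8.8291%.
Remaining for debt = 9.94% − 8.8291% = 1.1109%.
Rd × (1 − 35.5%) × 0.3648 = 1.1109%  ⇒  Rd = 4.7210%.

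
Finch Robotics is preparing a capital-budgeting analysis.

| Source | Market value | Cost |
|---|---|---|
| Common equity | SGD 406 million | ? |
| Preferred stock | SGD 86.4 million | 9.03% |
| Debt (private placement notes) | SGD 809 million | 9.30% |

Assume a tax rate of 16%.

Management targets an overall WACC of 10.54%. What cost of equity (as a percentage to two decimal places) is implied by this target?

16.30%

Total capital V = 406 + 86.4 + 809 = 1301.4.
Equity weight = 406/1301.4 = 0.3120.
Preferred weight = 86.4/1301.4 = 0.0664.
Private placement notes weight = 809/1301.4 = 0.6216.
Debt contribution = 0.6216 × 9.3% × (1 − 16%) = 4.8562%.
Preferred contribution = 0.0664 × 9.03% = 0.5995%.
Required equity contribution = 10.54% − 5.4557% = 5.0843%.
Re = 5.0843% / 0.3120 = 16.2972%.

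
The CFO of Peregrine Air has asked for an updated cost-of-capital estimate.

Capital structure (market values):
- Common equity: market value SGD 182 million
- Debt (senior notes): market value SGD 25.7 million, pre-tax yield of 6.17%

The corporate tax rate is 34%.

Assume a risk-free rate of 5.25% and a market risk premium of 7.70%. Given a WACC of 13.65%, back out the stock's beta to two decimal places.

1.27

Total capital V = 182 + 25.7 = 207.7.
Equity weight = 182/207.7 = 0.8763.
Senior notes weight = 25.7/207.7 = 0.1237.
Debt contribution = 0.1237 × 6.17% × (1 − 34%) = 0.5039%.
Required equity contribution = 13.65% − 0.5039% = 13.1461%  ⇒  Re = 15.0025%.
CAPM: 15.0025% = 5.25% + β × 7.7%  ⇒  β = 1.2666.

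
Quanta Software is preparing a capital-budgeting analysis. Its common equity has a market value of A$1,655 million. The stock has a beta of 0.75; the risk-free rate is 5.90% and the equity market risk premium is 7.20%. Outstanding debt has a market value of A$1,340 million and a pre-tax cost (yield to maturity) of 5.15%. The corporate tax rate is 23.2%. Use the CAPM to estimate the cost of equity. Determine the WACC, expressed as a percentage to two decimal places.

Cost of equity via CAPM: Re = 5.9% + 0.75 × 7.2% = 11.3000%.
Total capital V = 1655 + 1340 = 2995.
Equity: weight = 1655/2995 = 0.5526; cost = 11.3%.
Debt: weight = 1340/2995 = 0.4474; after-tax cost = 5.15% × (1 − 23.2%) = 3.9552%.
WACC = 0.5526 × 11.3000% + 0.4474 × 3.9552% = 8.0138%.

8.01%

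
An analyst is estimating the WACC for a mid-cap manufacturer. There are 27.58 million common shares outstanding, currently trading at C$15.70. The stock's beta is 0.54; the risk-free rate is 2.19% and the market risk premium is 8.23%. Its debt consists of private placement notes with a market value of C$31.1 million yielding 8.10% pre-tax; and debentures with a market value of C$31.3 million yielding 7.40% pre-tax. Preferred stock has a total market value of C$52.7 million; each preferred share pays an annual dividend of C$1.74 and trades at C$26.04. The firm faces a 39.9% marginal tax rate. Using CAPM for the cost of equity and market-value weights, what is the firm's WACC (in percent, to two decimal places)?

6.41%

Cost of equity via CAPM: Re = 2.19% + 0.54 × 8.23% = 6.6342%.
Cost of preferred: Rp = 1.74 / 26.04 = 6.6820%.
Market value of equity E = 15.7 × 27.58m = 433.006m.
Total capital V = 433.006 + 52.7 + 31.1 + 31.3 = 548.106.
Equity: weight = 433.006/548.106 = 0.7900; cost = 6.6342%.
Preferred: weight = 52.7/548.106 = 0.0961; cost = 6.682%.
Private placement notes: weight = 31.1/548.106 = 0.0567; after-tax cost = 8.1% × (1 − 39.9%) = 4.8681%.
Debentures: weight = 31.3/548.106 = 0.0571; after-tax cost = 7.4% × (1 − 39.9%) = 4.4474%.
WACC = 0.7900 × 6.6342% + 0.0961 × 6.6820% + 0.0567 × 4.8681% + 0.0571 × 4.4474% = 6.4137%.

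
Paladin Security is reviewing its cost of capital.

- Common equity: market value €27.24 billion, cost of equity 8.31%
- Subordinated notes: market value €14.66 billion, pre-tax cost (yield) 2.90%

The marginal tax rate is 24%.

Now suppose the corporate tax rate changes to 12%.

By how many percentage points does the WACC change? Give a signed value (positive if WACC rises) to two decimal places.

+0.12 pp

Current WACC:
Total capital V = 27.24 + 14.66 = 41.9.
Equity: weight = 27.24/41.9 = 0.6501; cost = 8.31%.
Subordinated notes: weight = 14.66/41.9 = 0.3499; after-tax cost = 2.9% × (1 − 24%) = 2.2040%.
WACC = 0.6501 × 8.3100% + 0.3499 × 2.2040% = 6.1736%.
After the change:
Total capital V = 27.24 + 14.66 = 41.9.
Equity: weight = 27.24/41.9 = 0.6501; cost = 8.31%.
Subordinated notes: weight = 14.66/41.9 = 0.3499; after-tax cost = 2.9% × (1 − 12%) = 2.5520%.
WACC = 0.6501 × 8.3100% + 0.3499 × 2.5520% = 6.2954%.
Change in WACC = 6.2954% − 6.1736% = 0.1218 pp.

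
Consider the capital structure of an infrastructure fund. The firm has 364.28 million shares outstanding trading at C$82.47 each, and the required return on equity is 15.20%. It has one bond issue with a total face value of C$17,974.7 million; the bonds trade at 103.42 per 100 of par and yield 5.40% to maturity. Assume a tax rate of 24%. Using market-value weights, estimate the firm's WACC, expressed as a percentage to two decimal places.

Market value of equity E = 82.47 × 364.28m = 30042.1716m. Market value of debt D = 17974.7m × 103.42/100 = 18589.43474m.
Total capital V = 30042.1716 + 18589.43474 = 48631.60634.
Equity: weight = 30042.1716/48631.60634 = 0.6177; cost = 15.2%.
Bonds outstanding: weight = 18589.43474/48631.60634 = 0.3823; after-tax cost = 5.4% × (1 − 24%) = 4.1040%.
WACC = 0.6177 × 15.2000% + 0.3823 × 4.1040% = 10.9586%.

10.96%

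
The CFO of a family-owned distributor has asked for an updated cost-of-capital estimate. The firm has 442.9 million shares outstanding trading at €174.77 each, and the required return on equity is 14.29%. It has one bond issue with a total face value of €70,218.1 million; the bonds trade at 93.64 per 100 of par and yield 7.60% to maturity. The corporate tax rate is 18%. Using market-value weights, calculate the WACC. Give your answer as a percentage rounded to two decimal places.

Market value of equity E = 174.77 × 442.9m = 77405.633m. Market value of debt D = 70218.1m × 93.64/100 = 65752.22884m.
Total capital V = 77405.633 + 65752.22884 = 143157.86184.
Equity: weight = 77405.633/143157.86184 = 0.5407; cost = 14.29%.
Bonds outstanding: weight = 65752.22884/143157.86184 = 0.4593; after-tax cost = 7.6% × (1 − 18%) = 6.2320%.
WACC = 0.5407 × 14.2900% + 0.4593 × 6.2320% = 10.5890%.

10.59%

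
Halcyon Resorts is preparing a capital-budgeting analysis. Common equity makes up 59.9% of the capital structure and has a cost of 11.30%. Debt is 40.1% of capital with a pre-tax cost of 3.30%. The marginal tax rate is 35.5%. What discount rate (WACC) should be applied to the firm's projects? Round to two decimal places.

After-tax cost of debt = 3.3% × (1 − 35.5%) = 2.1285%.
WACC = 0.599 × 11.3000% + 0.401 × 2.1285% = 7.6222%.

7.62%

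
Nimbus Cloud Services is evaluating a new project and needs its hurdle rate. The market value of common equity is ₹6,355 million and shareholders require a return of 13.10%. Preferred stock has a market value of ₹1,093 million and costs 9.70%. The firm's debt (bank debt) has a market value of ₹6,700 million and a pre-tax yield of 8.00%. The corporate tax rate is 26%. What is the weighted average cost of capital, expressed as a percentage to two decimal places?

9.44%

Total capital V = 6355 + 1093 + 6700 = 14148.
Equity: weight = 6355/14148 = 0.4492; cost = 13.1%.
Preferred: weight = 1093/14148 = 0.0773; cost = 9.7%.
Bank debt: weight = 6700/14148 = 0.4736; after-tax cost = 8% × (1 − 26%) = 5.9200%.
WACC = 0.4492 × 13.1000% + 0.0773 × 9.7000% + 0.4736 × 5.9200% = 9.4371%.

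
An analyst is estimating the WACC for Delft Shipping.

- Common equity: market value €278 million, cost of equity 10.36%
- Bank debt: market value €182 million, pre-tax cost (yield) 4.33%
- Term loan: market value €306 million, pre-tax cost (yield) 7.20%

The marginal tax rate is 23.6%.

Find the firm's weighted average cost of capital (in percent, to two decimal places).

Total capital V = 278 + 182 + 306 = 766.
Equity: weight = 278/766 = 0.3629; cost = 10.36%.
Bank debt: weight = 182/766 = 0.2376; after-tax cost = 4.33% × (1 − 23.6%) = 3.3081%.
Term loan: weight = 306/766 = 0.3995; after-tax cost = 7.2% × (1 − 23.6%) = 5.5008%.
WACC = 0.3629 × 10.3600% + 0.2376 × 3.3081% + 0.3995 × 5.5008% = 6.7433%.

6.74%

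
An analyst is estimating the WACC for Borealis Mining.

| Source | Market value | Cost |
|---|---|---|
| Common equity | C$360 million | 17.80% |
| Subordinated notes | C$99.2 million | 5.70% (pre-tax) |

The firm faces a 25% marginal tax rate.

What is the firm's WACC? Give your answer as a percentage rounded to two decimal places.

Total capital V = 360 + 99.2 = 459.2.
Equity: weight = 360/459.2 = 0.7840; cost = 17.8%.
Subordinated notes: weight = 99.2/459.2 = 0.2160; after-tax cost = 5.7% × (1 − 25%) = 4.2750%.
WACC = 0.7840 × 17.8000% + 0.2160 × 4.2750% = 14.8782%.

14.88%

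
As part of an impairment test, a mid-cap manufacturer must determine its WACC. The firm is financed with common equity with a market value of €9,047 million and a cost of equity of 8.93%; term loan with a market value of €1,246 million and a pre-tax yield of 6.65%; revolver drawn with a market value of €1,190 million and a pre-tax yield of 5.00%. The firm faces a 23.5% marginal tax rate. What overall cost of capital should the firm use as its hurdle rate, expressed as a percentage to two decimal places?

7.98%

Total capital V = 9047 + 1246 + 1190 = 11483.
Equity: weight = 9047/11483 = 0.7879; cost = 8.93%.
Term loan: weight = 1246/11483 = 0.1085; after-tax cost = 6.65% × (1 − 23.5%) = 5.0873%.
Revolver drawn: weight = 1190/11483 = 0.1036; after-tax cost = 5% × (1 − 23.5%) = 3.8250%.
WACC = 0.7879 × 8.9300% + 0.1085 × 5.0873% + 0.1036 × 3.8250% = 7.9840%.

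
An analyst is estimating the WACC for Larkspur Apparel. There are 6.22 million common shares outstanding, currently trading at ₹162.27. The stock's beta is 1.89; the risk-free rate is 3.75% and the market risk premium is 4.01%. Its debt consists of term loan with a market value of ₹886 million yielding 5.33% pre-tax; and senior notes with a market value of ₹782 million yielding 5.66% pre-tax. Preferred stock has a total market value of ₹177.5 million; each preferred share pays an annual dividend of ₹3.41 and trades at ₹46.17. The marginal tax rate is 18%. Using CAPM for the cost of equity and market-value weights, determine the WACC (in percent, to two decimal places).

Cost of equity via CAPM: Re = 3.75% + 1.89 × 4.01% = 11.3289%.
Cost of preferred: Rp = 3.41 / 46.17 = 7.3857%.
Market value of equity E = 162.27 × 6.22m = 1009.3194m.
Total capital V = 1009.3194 + 177.5 + 886 + 782 = 2854.8194.
Equity: weight = 1009.3194/2854.8194 = 0.3535; cost = 11.3289%.
Preferred: weight = 177.5/2854.8194 = 0.0622; cost = 7.3857%.
Term loan: weight = 886/2854.8194 = 0.3104; after-tax cost = 5.33% × (1 − 18%) = 4.3706%.
Senior notes: weight = 782/2854.8194 = 0.2739; after-tax cost = 5.66% × (1 − 18%) = 4.6412%.
WACC = 0.3535 × 11.3289% + 0.0622 × 7.3857% + 0.3104 × 4.3706% + 0.2739 × 4.6412% = 7.0923%.

7.09%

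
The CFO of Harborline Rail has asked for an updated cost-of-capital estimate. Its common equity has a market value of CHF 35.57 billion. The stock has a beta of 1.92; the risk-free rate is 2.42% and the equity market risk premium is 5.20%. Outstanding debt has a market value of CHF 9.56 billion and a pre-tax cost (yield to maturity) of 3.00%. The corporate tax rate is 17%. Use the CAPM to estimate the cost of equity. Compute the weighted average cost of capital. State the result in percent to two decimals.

10.30%

Cost of equity via CAPM: Re = 2.42% + 1.92 × 5.2% = 12.4040%.
Total capital V = 35.57 + 9.56 = 45.13.
Equity: weight = 35.57/45.13 = 0.7882; cost = 12.404%.
Debt: weight = 9.56/45.13 = 0.2118; after-tax cost = 3% × (1 − 17%) = 2.4900%.
WACC = 0.7882 × 12.4040% + 0.2118 × 2.4900% = 10.3039%.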